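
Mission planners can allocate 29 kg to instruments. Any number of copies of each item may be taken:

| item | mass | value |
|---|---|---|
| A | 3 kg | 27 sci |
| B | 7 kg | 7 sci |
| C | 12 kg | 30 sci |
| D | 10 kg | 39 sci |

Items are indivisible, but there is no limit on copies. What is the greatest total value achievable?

243 sci

Best value-per-unit is A at 27/3, and filling with it alone uses mass 9×3=27. No mix of the others beats 9×27 = 243.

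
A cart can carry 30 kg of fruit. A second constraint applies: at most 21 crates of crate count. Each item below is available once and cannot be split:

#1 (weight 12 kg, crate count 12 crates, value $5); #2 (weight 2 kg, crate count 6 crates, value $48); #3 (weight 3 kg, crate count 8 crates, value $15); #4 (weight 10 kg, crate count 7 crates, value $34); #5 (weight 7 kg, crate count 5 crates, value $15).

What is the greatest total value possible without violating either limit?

Feasible sets respecting both limits:
- #2+#3+#4: weight 15, crate count 21, value 97
- #2+#4+#5: weight 19, crate count 18, value 97
- #2+#4: weight 12, crate count 13, value 82
- #2+#3+#5: weight 12, crate count 19, value 78
Best: $97.

$97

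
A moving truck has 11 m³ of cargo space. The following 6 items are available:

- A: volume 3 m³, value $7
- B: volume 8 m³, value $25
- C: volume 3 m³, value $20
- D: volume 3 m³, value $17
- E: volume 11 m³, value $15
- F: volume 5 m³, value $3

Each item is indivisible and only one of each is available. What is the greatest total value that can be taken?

$45

Check high-value combinations within 11 m³:
- B+C: volume 8+3=11, value 25+20=45
- A+C+D: volume 3+3+3=9, value 7+20+17=44
- B+D: volume 8+3=11, value 25+17=42
- C+D+F: volume 3+3+5=11, value 20+17+3=40
- C+D: volume 3+3=6, value 20+17=37
Best: $45.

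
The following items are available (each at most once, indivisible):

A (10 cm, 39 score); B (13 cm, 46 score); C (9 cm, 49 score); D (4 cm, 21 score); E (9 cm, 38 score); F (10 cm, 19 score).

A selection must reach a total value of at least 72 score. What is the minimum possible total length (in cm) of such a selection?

Subsets with value ≥ 72, sorted by total length:
- C+E: length 18, value 87
- A+C: length 19, value 88
- A+E: length 19, value 77
Minimum length: 18 cm.

18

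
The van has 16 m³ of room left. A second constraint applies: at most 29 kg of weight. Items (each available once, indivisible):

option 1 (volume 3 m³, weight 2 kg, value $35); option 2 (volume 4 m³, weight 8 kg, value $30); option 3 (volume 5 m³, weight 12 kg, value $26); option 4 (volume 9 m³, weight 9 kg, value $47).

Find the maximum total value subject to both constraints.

$112

Feasible sets respecting both limits:
- option 1+option 2+option 4: volume 16, weight 19, value 112
- option 1+option 2+option 3: volume 12, weight 22, value 91
- option 1+option 4: volume 12, weight 11, value 82
Best: $112.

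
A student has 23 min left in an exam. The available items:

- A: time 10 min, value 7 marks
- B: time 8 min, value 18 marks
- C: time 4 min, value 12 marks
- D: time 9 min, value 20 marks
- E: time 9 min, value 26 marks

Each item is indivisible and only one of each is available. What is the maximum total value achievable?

Check high-value combinations within 23 min:
- C+D+E: time 4+9+9=22, value 12+20+26=58
- B+C+E: time 8+4+9=21, value 18+12+26=56
- B+C+D: time 8+4+9=21, value 18+12+20=50
- D+E: time 9+9=18, value 20+26=46
- A+C+E: time 10+4+9=23, value 7+12+26=45
Best: 58 marks.

58 marks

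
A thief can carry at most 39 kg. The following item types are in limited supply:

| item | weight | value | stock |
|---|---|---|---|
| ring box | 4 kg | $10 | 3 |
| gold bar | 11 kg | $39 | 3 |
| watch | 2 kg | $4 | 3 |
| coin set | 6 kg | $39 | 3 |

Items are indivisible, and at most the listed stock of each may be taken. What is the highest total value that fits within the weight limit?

$180

Best selections within weight 39 and stock limits:
- 2×ring box + 1×gold bar + 1×watch + 3×coin set: weight 39, value 180
- 1×ring box + 1×gold bar + 3×watch + 3×coin set: weight 39, value 178
Best: $180.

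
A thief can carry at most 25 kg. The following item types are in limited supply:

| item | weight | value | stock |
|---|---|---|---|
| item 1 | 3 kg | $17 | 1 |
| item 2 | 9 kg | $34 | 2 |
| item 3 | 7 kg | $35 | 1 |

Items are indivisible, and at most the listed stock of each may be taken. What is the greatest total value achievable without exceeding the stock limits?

Best selections within weight 25 and stock limits:
- 2×item 2 + 1×item 3: weight 25, value 103
- 1×item 1 + 1×item 2 + 1×item 3: weight 19, value 86
- 1×item 1 + 2×item 2: weight 21, value 85
- 1×item 2 + 1×item 3: weight 16, value 69
Best: $103.

$103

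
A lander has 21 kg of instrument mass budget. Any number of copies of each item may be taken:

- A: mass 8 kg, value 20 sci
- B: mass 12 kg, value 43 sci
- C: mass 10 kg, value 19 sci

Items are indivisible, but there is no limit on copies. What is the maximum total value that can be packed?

63 sci

Best value-per-unit is B at 43/12; filling with it alone gives 1×43 = 43.
Optimal mix: 1×A + 1×B → mass 20, value 63.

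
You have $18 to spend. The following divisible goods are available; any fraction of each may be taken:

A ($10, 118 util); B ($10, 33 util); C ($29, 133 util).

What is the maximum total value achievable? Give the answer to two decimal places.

Take in order of value per unit:
- A (118/10 per unit): all 10 → value 118, running total 118.00
- C (133/29 per unit): 8 of 29 → value 8×133/29 = 36.6897, running total 154.69
Total 154.69.

154.69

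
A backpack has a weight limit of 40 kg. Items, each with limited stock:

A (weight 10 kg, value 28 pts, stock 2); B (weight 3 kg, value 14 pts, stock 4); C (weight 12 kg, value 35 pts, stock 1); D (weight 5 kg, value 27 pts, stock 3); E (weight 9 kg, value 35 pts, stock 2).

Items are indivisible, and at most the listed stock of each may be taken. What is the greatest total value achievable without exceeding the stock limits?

Top feasible selections:
- 4×B + 2×D + 2×E: weight 40, value 180
- 2×B + 3×D + 2×E: weight 39, value 179
- 4×B + 3×D + 1×E: weight 36, value 172
- 4×B + 1×C + 3×D: weight 39, value 172
Best: 180 pts.

180 pts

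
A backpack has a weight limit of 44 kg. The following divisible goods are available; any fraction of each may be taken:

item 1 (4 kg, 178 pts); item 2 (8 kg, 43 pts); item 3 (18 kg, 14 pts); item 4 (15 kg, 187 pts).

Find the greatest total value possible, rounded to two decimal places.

Take in order of value per unit:
- item 1 (178/4 per unit): all 4 → value 178, running total 178.00
- item 4 (187/15 per unit): all 15 → value 187, running total 365.00
- item 2 (43/8 per unit): all 8 → value 43, running total 408.00
- item 3 (14/18 per unit): 17 of 18 → value 17×14/18 = 13.2222, running total 421.22
Total 421.22.

421.22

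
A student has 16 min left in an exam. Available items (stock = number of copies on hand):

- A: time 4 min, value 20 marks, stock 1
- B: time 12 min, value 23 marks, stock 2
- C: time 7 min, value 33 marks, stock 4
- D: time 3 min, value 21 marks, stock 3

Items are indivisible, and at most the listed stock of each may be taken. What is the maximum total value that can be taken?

96 marks

Best selections within time 16 and stock limits:
- 1×C + 3×D: time 16, value 96
- 1×A + 3×D: time 13, value 83
- 1×C + 2×D: time 13, value 75
Best: 96 marks.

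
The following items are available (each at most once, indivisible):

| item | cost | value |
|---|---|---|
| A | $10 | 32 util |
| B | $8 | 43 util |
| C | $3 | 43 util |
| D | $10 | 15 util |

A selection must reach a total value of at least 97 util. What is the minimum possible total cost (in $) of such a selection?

21

Subsets with value ≥ 97, sorted by total cost:
- A+B+C: cost 21, value 118
- B+C+D: cost 21, value 101
- A+B+C+D: cost 31, value 133
Minimum cost: 21 $.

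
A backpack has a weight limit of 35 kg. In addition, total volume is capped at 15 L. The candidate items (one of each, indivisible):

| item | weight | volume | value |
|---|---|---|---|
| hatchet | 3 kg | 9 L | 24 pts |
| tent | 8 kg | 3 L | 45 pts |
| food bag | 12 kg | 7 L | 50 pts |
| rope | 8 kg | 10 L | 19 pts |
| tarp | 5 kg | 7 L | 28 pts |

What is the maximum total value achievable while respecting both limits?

95 pts

Feasible sets respecting both limits:
- tent+food bag: weight 20, volume 10, value 95
- food bag+tarp: weight 17, volume 14, value 78
- tent+tarp: weight 13, volume 10, value 73
Best: 95 pts.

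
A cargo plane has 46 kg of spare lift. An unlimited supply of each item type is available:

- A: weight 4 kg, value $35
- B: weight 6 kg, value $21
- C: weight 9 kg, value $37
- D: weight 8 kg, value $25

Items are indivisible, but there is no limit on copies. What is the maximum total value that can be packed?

$385

Best value-per-unit is A at 35/4, and filling with it alone uses weight 11×4=44. No mix of the others beats 11×35 = 385.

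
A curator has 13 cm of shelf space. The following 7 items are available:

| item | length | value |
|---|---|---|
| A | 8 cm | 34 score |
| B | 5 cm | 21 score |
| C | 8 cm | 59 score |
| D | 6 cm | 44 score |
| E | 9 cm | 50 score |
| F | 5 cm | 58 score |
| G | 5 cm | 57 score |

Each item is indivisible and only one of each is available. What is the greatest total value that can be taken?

117 score

Check high-value combinations within 13 cm:
- C+F: length 8+5=13, value 59+58=117
- C+G: length 8+5=13, value 59+57=116
- F+G: length 5+5=10, value 58+57=115
- D+F: length 6+5=11, value 44+58=102
- D+G: length 6+5=11, value 44+57=101
Best: 117 score.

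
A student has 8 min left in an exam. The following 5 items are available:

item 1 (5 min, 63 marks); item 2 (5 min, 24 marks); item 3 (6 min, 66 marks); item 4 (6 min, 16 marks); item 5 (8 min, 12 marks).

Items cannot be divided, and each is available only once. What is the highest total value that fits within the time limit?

Check high-value combinations within 8 min:
- item 3: time 6, value 66
- item 1: time 5, value 63
- item 2: time 5, value 24
Best: 66 marks.

66 marks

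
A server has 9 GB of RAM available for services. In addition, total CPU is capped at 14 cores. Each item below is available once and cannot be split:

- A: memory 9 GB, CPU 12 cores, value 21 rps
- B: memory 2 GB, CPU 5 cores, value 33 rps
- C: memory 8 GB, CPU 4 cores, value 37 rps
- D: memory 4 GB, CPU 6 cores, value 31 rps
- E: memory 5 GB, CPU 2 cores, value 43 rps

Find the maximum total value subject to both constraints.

76 rps

Feasible sets respecting both limits:
- B+E: memory 7, CPU 7, value 76
- D+E: memory 9, CPU 8, value 74
- B+D: memory 6, CPU 11, value 64
Best: 76 rps.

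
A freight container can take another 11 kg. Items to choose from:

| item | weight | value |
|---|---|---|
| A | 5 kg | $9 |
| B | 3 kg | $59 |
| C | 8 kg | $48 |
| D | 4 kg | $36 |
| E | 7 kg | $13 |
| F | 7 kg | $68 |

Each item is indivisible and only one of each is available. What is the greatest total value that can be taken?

$127

Check high-value combinations within 11 kg:
- B+F: weight 3+7=10, value 59+68=127
- B+C: weight 3+8=11, value 59+48=107
- D+F: weight 4+7=11, value 36+68=104
Best: $127.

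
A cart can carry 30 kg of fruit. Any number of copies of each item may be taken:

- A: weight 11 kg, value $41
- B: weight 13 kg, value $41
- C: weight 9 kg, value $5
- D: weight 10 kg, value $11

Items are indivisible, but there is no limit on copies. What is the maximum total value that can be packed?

$82

Best value-per-unit is A at 41/11, and filling with it alone uses weight 2×11=22. No mix of the others beats 2×41 = 82.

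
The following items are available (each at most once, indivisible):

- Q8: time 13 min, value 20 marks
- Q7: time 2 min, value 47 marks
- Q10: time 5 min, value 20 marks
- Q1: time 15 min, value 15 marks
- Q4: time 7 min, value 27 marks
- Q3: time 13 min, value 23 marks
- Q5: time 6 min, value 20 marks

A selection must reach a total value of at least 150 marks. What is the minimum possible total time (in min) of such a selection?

46

Subsets with value ≥ 150, sorted by total time:
- Q8+Q7+Q10+Q4+Q3+Q5: time 46, value 157
- Q7+Q10+Q1+Q4+Q3+Q5: time 48, value 152
Minimum time: 46 min.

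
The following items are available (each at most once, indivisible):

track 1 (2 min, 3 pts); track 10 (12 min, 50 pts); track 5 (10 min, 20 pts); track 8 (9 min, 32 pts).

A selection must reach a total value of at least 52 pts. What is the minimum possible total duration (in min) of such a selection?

Subsets with value ≥ 52, sorted by total duration:
- track 1+track 10: duration 14, value 53
- track 5+track 8: duration 19, value 52
- track 10+track 8: duration 21, value 82
Minimum duration: 14 min.

14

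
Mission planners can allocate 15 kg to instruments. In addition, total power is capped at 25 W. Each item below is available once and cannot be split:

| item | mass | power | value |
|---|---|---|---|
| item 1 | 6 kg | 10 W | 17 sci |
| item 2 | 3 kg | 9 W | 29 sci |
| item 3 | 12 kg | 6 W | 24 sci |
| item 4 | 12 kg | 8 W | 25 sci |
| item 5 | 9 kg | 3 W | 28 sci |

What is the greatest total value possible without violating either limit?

57 sci

Feasible sets respecting both limits:
- item 2+item 5: mass 12, power 12, value 57
- item 2+item 4: mass 15, power 17, value 54
- item 2+item 3: mass 15, power 15, value 53
Best: 57 sci.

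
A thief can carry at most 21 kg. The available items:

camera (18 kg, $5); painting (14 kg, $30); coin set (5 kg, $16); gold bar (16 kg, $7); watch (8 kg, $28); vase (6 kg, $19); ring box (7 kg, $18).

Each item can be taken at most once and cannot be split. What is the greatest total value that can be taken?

This is a 0/1 knapsack; check combinations near the capacity.
- watch+vase+ring box: weight 8+6+7=21, value 28+19+18=65
- coin set+watch+vase: weight 5+8+6=19, value 16+28+19=63
- coin set+watch+ring box: weight 5+8+7=20, value 16+28+18=62
Best: $65.

$65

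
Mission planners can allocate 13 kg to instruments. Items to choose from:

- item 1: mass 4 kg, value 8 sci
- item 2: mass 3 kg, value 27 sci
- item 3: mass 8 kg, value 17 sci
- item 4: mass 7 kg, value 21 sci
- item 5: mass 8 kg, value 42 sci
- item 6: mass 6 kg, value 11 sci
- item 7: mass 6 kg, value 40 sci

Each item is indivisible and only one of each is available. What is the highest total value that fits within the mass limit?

Check high-value combinations within 13 kg:
- item 1+item 2+item 7: mass 4+3+6=13, value 8+27+40=75
- item 2+item 5: mass 3+8=11, value 27+42=69
- item 2+item 7: mass 3+6=9, value 27+40=67
- item 4+item 7: mass 7+6=13, value 21+40=61
Best: 75 sci.

75 sci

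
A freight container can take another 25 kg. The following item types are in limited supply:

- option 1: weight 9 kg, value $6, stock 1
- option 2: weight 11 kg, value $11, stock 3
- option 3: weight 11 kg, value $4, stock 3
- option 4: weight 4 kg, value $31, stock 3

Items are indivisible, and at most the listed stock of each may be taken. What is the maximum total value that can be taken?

Best selections within weight 25 and stock limits:
- 1×option 2 + 3×option 4: weight 23, value 104
- 1×option 1 + 3×option 4: weight 21, value 99
- 1×option 3 + 3×option 4: weight 23, value 97
Best: $104.

$104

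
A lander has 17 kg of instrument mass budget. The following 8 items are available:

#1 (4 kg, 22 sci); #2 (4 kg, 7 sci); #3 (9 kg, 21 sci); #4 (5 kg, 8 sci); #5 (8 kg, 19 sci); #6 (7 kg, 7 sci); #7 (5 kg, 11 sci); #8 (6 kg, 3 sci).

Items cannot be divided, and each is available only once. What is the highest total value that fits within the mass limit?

52 sci

Check high-value combinations within 17 kg:
- #1+#5+#7: mass 4+8+5=17, value 22+19+11=52
- #1+#2+#3: mass 4+4+9=17, value 22+7+21=50
- #1+#4+#5: mass 4+5+8=17, value 22+8+19=49
Best: 52 sci.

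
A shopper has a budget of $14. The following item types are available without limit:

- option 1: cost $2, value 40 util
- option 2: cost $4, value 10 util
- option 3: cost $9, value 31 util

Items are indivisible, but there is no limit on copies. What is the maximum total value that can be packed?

280 util

Best value-per-unit is option 1 at 40/2, and filling with it alone uses cost 7×2=14. No mix of the others beats 7×40 = 280.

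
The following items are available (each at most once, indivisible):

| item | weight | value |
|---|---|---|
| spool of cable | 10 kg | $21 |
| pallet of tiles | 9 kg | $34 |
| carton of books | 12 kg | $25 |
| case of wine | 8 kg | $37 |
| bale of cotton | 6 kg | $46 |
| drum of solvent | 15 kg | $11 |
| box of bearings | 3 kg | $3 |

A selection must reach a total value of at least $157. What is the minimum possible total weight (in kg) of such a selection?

45

Subsets with value ≥ 157, sorted by total weight:
- spool of cable+pallet of tiles+carton of books+case of wine+bale of cotton: weight 45, value 163
- spool of cable+pallet of tiles+carton of books+case of wine+bale of cotton+box of bearings: weight 48, value 166
- spool of cable+pallet of tiles+carton of books+case of wine+bale of cotton+drum of solvent: weight 60, value 174
- spool of cable+pallet of tiles+carton of books+case of wine+bale of cotton+drum of solvent+box of bearings: weight 63, value 177
Minimum weight: 45 kg.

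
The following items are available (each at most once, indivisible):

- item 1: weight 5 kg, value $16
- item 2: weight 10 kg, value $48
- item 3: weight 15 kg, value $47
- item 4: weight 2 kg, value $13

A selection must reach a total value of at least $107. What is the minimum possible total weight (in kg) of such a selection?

27

Subsets with value ≥ 107, sorted by total weight:
- item 2+item 3+item 4: weight 27, value 108
- item 1+item 2+item 3: weight 30, value 111
- item 1+item 2+item 3+item 4: weight 32, value 124
Minimum weight: 27 kg.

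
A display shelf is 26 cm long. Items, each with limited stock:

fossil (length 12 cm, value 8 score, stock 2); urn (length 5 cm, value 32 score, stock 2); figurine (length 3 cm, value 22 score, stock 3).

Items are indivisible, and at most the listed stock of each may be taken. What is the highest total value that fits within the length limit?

130 score

Best selections within length 26 and stock limits:
- 2×urn + 3×figurine: length 19, value 130
- 2×urn + 2×figurine: length 16, value 108
- 1×fossil + 1×urn + 3×figurine: length 26, value 106
Best: 130 score.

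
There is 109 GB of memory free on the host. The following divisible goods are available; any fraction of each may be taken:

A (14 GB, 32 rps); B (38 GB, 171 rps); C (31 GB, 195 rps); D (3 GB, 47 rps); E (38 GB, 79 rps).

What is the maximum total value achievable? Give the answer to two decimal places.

492.82

Take in order of value per unit:
- D (47/3 per unit): all 3 → value 47, running total 47.00
- C (195/31 per unit): all 31 → value 195, running total 242.00
- B (171/38 per unit): all 38 → value 171, running total 413.00
- A (32/14 per unit): all 14 → value 32, running total 445.00
- E (79/38 per unit): 23 of 38 → value 23×79/38 = 47.8158, running total 492.82
Total 492.82.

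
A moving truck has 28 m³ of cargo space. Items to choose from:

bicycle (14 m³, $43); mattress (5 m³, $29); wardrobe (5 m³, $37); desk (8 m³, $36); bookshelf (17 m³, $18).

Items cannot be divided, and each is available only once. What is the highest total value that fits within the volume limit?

Check high-value combinations within 28 m³:
- bicycle+wardrobe+desk: volume 14+5+8=27, value 43+37+36=116
- bicycle+mattress+wardrobe: volume 14+5+5=24, value 43+29+37=109
- bicycle+mattress+desk: volume 14+5+8=27, value 43+29+36=108
- mattress+wardrobe+desk: volume 5+5+8=18, value 29+37+36=102
- mattress+wardrobe+bookshelf: volume 5+5+17=27, value 29+37+18=84
Best: $116.

$116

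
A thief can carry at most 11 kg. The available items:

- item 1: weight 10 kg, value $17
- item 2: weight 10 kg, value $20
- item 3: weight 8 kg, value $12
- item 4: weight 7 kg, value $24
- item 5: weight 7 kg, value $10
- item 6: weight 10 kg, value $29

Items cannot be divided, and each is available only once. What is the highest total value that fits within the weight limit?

Check high-value combinations within 11 kg:
- item 6: weight 10, value 29
- item 4: weight 7, value 24
- item 2: weight 10, value 20
Best: $29.

$29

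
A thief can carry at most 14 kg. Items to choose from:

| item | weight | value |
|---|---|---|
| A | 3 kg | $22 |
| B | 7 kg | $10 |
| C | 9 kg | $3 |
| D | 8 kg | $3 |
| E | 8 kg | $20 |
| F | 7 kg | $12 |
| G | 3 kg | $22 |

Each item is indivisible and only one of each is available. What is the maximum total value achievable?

$64

Check high-value combinations within 14 kg:
- A+E+G: weight 3+8+3=14, value 22+20+22=64
- A+F+G: weight 3+7+3=13, value 22+12+22=56
- A+B+G: weight 3+7+3=13, value 22+10+22=54
- A+D+G: weight 3+8+3=14, value 22+3+22=47
- A+G: weight 3+3=6, value 22+22=44
Best: $64.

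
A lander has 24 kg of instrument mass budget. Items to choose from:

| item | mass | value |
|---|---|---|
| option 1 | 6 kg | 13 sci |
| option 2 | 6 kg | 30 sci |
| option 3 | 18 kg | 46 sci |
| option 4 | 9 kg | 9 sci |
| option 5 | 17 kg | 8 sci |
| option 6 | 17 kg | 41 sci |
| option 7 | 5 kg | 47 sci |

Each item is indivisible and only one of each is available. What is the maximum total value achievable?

93 sci

Check high-value combinations within 24 kg:
- option 3+option 7: mass 18+5=23, value 46+47=93
- option 1+option 2+option 7: mass 6+6+5=17, value 13+30+47=90
- option 6+option 7: mass 17+5=22, value 41+47=88
- option 2+option 4+option 7: mass 6+9+5=20, value 30+9+47=86
Best: 93 sci.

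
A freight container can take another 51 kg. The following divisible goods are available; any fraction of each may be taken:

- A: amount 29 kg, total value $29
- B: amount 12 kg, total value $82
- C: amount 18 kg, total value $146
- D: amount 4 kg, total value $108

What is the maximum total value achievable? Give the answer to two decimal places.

Take in order of value per unit:
- D (108/4 per unit): all 4 → value 108, running total 108.00
- C (146/18 per unit): all 18 → value 146, running total 254.00
- B (82/12 per unit): all 12 → value 82, running total 336.00
- A (29/29 per unit): 17 of 29 → value 17×29/29 = 17.0000, running total 353.00
Total 353.00.

353.00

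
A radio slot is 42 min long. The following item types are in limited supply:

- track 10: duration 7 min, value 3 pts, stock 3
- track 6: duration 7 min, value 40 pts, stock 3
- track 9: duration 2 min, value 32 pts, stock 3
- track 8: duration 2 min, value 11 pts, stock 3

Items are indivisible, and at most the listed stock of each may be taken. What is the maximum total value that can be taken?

Top feasible selections:
- 1×track 10 + 3×track 6 + 3×track 9 + 3×track 8: duration 40, value 252
- 3×track 6 + 3×track 9 + 3×track 8: duration 33, value 249
- 1×track 10 + 3×track 6 + 3×track 9 + 2×track 8: duration 38, value 241
Best: 252 pts.

252 pts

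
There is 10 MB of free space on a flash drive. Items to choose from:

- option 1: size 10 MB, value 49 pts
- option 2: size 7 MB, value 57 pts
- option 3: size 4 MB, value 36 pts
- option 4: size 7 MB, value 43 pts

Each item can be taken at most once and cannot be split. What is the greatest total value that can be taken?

Check high-value combinations within 10 MB:
- option 2: size 7, value 57
- option 1: size 10, value 49
- option 4: size 7, value 43
Best: 57 pts.

57 pts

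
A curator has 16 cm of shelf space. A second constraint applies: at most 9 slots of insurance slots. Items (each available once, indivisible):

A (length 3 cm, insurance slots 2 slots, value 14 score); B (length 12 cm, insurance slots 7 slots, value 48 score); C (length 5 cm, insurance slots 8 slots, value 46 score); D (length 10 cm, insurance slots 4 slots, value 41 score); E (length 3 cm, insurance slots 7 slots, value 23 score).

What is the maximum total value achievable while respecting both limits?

62 score

Feasible sets respecting both limits:
- A+B: length 15, insurance slots 9, value 62
- A+D: length 13, insurance slots 6, value 55
- B: length 12, insurance slots 7, value 48
- C: length 5, insurance slots 8, value 46
Best: 62 score.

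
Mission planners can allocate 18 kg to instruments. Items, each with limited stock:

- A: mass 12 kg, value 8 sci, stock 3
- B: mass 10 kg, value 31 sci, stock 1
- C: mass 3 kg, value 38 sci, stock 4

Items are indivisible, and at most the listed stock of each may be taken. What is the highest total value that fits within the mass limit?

152 sci

Best selections within mass 18 and stock limits:
- 4×C: mass 12, value 152
- 3×C: mass 9, value 114
- 1×B + 2×C: mass 16, value 107
Best: 152 sci.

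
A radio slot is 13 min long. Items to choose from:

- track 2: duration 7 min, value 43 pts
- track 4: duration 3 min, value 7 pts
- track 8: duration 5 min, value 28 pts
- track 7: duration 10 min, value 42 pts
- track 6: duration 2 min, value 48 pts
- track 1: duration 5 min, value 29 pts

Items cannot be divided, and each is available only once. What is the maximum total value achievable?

105 pts

Check high-value combinations within 13 min:
- track 8+track 6+track 1: duration 5+2+5=12, value 28+48+29=105
- track 2+track 4+track 6: duration 7+3+2=12, value 43+7+48=98
- track 2+track 6: duration 7+2=9, value 43+48=91
Best: 105 pts.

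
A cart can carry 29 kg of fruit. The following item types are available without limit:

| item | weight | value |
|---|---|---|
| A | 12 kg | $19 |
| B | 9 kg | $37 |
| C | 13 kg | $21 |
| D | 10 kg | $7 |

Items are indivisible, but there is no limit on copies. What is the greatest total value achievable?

$111

Best value-per-unit is B at 37/9, and filling with it alone uses weight 3×9=27. No mix of the others beats 3×37 = 111.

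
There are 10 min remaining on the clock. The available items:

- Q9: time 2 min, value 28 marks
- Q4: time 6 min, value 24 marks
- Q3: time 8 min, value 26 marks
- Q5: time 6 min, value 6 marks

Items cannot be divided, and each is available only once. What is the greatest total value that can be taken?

54 marks

This is a 0/1 knapsack; check combinations near the capacity.
- Q9+Q3: time 2+8=10, value 28+26=54
- Q9+Q4: time 2+6=8, value 28+24=52
- Q9+Q5: time 2+6=8, value 28+6=34
- Q9: time 2, value 28
Best: 54 marks.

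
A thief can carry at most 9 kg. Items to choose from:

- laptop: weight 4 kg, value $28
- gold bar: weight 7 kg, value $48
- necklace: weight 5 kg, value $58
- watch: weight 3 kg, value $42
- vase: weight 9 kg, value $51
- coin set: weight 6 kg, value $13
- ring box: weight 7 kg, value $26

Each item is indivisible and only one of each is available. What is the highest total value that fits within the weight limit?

Check high-value combinations within 9 kg:
- necklace+watch: weight 5+3=8, value 58+42=100
- laptop+necklace: weight 4+5=9, value 28+58=86
- laptop+watch: weight 4+3=7, value 28+42=70
Best: $100.

$100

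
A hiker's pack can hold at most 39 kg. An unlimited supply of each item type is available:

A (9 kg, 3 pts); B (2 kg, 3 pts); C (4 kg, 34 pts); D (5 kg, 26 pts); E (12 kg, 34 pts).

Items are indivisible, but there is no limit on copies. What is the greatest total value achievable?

Best value-per-unit is C at 34/4; filling with it alone gives 9×34 = 306.
Optimal mix: 1×B + 9×C → weight 38, value 309.

309 pts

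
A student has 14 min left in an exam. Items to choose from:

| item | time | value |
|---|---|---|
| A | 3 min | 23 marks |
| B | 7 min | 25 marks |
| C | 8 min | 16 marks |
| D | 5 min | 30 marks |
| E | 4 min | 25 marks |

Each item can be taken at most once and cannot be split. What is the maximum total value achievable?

This is a 0/1 knapsack; check combinations near the capacity.
- A+D+E: time 3+5+4=12, value 23+30+25=78
- A+B+E: time 3+7+4=14, value 23+25+25=73
- D+E: time 5+4=9, value 30+25=55
- B+D: time 7+5=12, value 25+30=55
Best: 78 marks.

78 marks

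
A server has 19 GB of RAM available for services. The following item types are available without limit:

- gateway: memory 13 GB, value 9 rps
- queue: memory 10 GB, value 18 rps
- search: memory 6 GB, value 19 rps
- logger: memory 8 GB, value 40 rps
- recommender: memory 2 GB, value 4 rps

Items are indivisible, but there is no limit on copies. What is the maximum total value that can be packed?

Best value-per-unit is logger at 40/8; filling with it alone gives 2×40 = 80.
Optimal mix: 2×logger + 1×recommender → memory 18, value 84.

84 rps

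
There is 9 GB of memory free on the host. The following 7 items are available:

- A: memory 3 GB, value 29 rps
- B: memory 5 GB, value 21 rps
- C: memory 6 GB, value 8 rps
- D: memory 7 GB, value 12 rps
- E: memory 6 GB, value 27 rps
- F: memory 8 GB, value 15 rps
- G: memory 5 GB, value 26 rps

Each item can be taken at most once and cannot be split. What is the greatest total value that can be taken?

56 rps

Check high-value combinations within 9 GB:
- A+E: memory 3+6=9, value 29+27=56
- A+G: memory 3+5=8, value 29+26=55
- A+B: memory 3+5=8, value 29+21=50
- A+C: memory 3+6=9, value 29+8=37
- A: memory 3, value 29
Best: 56 rps.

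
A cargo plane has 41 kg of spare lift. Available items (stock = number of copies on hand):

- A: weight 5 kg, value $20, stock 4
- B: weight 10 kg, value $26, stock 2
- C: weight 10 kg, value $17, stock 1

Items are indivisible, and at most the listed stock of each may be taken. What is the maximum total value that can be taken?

Top feasible selections:
- 4×A + 2×B: weight 40, value 132
- 4×A + 1×B + 1×C: weight 40, value 123
- 3×A + 2×B: weight 35, value 112
- 2×A + 2×B + 1×C: weight 40, value 109
Best: $132.

$132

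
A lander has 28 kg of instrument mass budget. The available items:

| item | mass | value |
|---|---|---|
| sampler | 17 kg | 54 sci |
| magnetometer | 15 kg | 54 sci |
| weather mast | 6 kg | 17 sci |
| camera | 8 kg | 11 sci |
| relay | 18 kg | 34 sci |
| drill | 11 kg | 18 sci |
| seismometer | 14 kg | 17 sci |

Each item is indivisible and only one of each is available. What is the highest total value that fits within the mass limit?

72 sci

This is a 0/1 knapsack; check combinations near the capacity.
- magnetometer+drill: mass 15+11=26, value 54+18=72
- sampler+drill: mass 17+11=28, value 54+18=72
- magnetometer+weather mast: mass 15+6=21, value 54+17=71
- sampler+weather mast: mass 17+6=23, value 54+17=71
- magnetometer+camera: mass 15+8=23, value 54+11=65
Best: 72 sci.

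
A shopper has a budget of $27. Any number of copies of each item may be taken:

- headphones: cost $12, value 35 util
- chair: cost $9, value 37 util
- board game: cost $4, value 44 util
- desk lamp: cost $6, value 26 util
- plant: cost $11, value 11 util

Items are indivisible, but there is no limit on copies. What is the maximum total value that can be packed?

Best value-per-unit is board game at 44/4, and filling with it alone uses cost 6×4=24. No mix of the others beats 6×44 = 264.

264 util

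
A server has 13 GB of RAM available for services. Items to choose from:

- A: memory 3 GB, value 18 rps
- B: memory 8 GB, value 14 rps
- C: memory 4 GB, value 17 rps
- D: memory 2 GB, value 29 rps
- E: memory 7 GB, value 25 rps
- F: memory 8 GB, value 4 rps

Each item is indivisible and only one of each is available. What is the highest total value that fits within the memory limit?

This is a 0/1 knapsack; check combinations near the capacity.
- A+D+E: memory 3+2+7=12, value 18+29+25=72
- C+D+E: memory 4+2+7=13, value 17+29+25=71
- A+C+D: memory 3+4+2=9, value 18+17+29=64
- A+B+D: memory 3+8+2=13, value 18+14+29=61
- D+E: memory 2+7=9, value 29+25=54
Best: 72 rps.

72 rps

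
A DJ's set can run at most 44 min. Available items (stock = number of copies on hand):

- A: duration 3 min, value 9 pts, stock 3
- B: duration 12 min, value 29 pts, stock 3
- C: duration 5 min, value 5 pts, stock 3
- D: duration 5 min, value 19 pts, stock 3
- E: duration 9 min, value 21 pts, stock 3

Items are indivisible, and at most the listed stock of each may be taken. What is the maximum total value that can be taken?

Top feasible selections:
- 3×A + 3×D + 2×E: duration 42, value 126
- 2×A + 1×B + 3×D + 1×E: duration 42, value 125
Best: 126 pts.

126 pts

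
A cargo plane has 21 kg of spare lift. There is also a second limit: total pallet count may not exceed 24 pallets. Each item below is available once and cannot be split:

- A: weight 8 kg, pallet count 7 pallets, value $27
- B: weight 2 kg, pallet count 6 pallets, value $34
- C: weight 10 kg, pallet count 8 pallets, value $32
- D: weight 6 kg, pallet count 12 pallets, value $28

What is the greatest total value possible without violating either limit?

$93

Feasible sets respecting both limits:
- A+B+C: weight 20, pallet count 21, value 93
- B+C: weight 12, pallet count 14, value 66
- B+D: weight 8, pallet count 18, value 62
- A+B: weight 10, pallet count 13, value 61
Best: $93.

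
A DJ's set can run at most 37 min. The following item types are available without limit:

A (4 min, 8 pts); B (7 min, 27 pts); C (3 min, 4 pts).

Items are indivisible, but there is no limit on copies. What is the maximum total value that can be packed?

135 pts

Best value-per-unit is B at 27/7, and filling with it alone uses duration 5×7=35. No mix of the others beats 5×27 = 135.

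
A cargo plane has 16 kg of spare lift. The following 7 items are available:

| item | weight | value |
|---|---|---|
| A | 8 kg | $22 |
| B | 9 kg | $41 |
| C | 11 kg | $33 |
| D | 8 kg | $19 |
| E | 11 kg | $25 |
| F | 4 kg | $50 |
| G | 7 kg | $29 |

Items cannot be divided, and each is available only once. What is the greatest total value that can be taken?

Check high-value combinations within 16 kg:
- B+F: weight 9+4=13, value 41+50=91
- C+F: weight 11+4=15, value 33+50=83
- F+G: weight 4+7=11, value 50+29=79
- E+F: weight 11+4=15, value 25+50=75
- A+F: weight 8+4=12, value 22+50=72
Best: $91.

$91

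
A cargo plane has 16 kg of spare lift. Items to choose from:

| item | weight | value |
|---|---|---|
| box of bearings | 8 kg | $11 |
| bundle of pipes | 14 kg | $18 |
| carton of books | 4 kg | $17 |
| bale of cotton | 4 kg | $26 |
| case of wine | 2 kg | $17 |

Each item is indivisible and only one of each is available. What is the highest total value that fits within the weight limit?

Check high-value combinations within 16 kg:
- carton of books+bale of cotton+case of wine: weight 4+4+2=10, value 17+26+17=60
- box of bearings+bale of cotton+case of wine: weight 8+4+2=14, value 11+26+17=54
- box of bearings+carton of books+bale of cotton: weight 8+4+4=16, value 11+17+26=54
- box of bearings+carton of books+case of wine: weight 8+4+2=14, value 11+17+17=45
- bale of cotton+case of wine: weight 4+2=6, value 26+17=43
Best: $60.

$60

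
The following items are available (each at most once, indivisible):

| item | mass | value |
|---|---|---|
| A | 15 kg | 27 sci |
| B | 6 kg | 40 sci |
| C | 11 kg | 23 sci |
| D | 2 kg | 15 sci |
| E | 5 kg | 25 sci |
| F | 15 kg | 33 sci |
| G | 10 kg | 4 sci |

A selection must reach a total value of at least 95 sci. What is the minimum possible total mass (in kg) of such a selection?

Subsets with value ≥ 95, sorted by total mass:
- B+C+D+E: mass 24, value 103
- B+E+F: mass 26, value 98
Minimum mass: 24 kg.

24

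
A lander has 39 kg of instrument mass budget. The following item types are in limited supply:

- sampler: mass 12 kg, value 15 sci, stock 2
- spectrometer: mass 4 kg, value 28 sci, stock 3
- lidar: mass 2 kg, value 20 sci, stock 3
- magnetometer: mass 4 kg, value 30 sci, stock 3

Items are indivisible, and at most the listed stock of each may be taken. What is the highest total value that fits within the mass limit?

234 sci

Best selections within mass 39 and stock limits:
- 3×spectrometer + 3×lidar + 3×magnetometer: mass 30, value 234
- 1×sampler + 2×spectrometer + 3×lidar + 3×magnetometer: mass 38, value 221
- 1×sampler + 3×spectrometer + 3×lidar + 2×magnetometer: mass 38, value 219
Best: 234 sci.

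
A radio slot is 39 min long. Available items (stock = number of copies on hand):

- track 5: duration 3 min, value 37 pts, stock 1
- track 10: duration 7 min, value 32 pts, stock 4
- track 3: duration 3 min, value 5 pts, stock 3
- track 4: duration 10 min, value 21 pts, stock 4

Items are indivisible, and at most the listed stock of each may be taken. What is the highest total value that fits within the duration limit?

175 pts

Best selections within duration 39 and stock limits:
- 1×track 5 + 4×track 10 + 2×track 3: duration 37, value 175
- 1×track 5 + 4×track 10 + 1×track 3: duration 34, value 170
- 1×track 5 + 4×track 10: duration 31, value 165
- 1×track 5 + 3×track 10 + 1×track 3 + 1×track 4: duration 37, value 159
Best: 175 pts.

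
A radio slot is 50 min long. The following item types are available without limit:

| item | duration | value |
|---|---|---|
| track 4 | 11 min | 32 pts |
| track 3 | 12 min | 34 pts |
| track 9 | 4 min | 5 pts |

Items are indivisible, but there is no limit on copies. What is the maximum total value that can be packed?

137 pts

Best value-per-unit is track 4 at 32/11; filling with it alone gives 4×32 = 128.
Optimal mix: 2×track 4 + 2×track 3 + 1×track 9 → duration 50, value 137.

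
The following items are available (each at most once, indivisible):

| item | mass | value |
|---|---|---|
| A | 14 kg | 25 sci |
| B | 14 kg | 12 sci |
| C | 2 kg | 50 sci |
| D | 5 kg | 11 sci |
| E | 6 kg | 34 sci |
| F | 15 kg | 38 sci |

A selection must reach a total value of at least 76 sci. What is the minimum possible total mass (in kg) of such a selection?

8

Subsets with value ≥ 76, sorted by total mass:
- C+E: mass 8, value 84
- C+D+E: mass 13, value 95
- C+F: mass 17, value 88
- A+C+D: mass 21, value 86
Minimum mass: 8 kg.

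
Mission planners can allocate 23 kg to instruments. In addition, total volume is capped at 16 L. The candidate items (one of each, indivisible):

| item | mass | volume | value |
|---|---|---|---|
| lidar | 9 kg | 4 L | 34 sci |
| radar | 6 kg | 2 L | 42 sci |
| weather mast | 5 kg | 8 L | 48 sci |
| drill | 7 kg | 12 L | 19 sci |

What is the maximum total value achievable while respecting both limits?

Feasible sets respecting both limits:
- lidar+radar+weather mast: mass 20, volume 14, value 124
- radar+weather mast: mass 11, volume 10, value 90
- lidar+weather mast: mass 14, volume 12, value 82
- lidar+radar: mass 15, volume 6, value 76
Best: 124 sci.

124 sci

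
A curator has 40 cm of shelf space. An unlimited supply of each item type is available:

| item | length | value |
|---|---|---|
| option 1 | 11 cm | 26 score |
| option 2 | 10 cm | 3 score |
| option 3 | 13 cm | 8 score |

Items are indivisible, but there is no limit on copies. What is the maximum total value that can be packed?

Best value-per-unit is option 1 at 26/11, and filling with it alone uses length 3×11=33. No mix of the others beats 3×26 = 78.

78 score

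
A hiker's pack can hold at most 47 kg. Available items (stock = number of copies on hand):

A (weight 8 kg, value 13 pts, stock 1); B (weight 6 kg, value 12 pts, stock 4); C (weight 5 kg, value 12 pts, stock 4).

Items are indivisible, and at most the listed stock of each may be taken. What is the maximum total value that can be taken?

97 pts

Top feasible selections:
- 1×A + 3×B + 4×C: weight 46, value 97
- 1×A + 4×B + 3×C: weight 47, value 97
- 4×B + 4×C: weight 44, value 96
- 1×A + 2×B + 4×C: weight 40, value 85
Best: 97 pts.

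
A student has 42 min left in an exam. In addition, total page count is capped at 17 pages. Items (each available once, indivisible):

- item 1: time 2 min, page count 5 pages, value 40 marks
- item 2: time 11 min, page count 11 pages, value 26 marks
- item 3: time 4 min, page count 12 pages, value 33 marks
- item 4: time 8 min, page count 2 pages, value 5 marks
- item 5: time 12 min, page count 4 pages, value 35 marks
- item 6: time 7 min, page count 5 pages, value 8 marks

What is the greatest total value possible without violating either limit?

Feasible sets respecting both limits:
- item 1+item 4+item 5+item 6: time 29, page count 16, value 88
- item 1+item 5+item 6: time 21, page count 14, value 83
- item 1+item 4+item 5: time 22, page count 11, value 80
Best: 88 marks.

88 marks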